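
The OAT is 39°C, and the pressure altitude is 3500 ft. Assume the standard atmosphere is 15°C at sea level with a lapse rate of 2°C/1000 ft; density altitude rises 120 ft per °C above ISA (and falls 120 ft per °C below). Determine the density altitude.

7220 ft

ISA temperature at 3500 ft = 15 − 2 × (3500/1000) = 8°C.
ISA deviation = 39 − 8 = +31°C.
Density altitude = 3500 + 120 × (31) = 3500 + (+3720) = 7220 ft.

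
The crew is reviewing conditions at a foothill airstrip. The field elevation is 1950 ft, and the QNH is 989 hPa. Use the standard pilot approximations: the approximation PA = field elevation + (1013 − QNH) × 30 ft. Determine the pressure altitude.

2670 ft

Pressure correction = (1013 − 989) × 30 = +720 ft.
Pressure altitude = 1950 + (+720) = 2670 ft.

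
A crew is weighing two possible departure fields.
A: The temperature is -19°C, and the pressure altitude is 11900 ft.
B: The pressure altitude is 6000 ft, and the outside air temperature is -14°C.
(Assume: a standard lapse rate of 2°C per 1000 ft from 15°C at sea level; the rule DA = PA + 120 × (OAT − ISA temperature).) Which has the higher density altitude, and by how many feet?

A: ISA temp = -8.8°C, deviation -10.2°C, DA = 11900 + 120 × (-10.2) = 10676 ft.
B: ISA temp = 3°C, deviation -17°C, DA = 6000 + 120 × (-17) = 3960 ft.
A is higher by 10676 − 3960 = 6716 ft.

A by 6716 ft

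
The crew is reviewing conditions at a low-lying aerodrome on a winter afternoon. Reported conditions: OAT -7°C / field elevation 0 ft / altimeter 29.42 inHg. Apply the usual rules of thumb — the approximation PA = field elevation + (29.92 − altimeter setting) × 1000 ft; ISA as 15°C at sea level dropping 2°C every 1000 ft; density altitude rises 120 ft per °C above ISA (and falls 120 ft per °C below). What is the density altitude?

-2020 ft

Pressure altitude = 0 + (29.92 − 29.42) × 1000 = 0 + (+500) = 500 ft.
ISA temperature at 500 ft = 15 − 2 × (500/1000) = 14°C.
ISA deviation = -7 − 14 = -21°C.
Density altitude = 500 + 120 × (-21) = -2020 ft.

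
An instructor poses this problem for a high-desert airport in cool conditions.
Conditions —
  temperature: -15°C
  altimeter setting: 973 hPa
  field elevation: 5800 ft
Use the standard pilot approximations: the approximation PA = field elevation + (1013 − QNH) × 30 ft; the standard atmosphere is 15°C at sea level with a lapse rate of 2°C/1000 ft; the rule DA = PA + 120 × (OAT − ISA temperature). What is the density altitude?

5080 ft

Pressure altitude = 5800 + (1013 − 973) × 30 = 5800 + (+1200) = 7000 ft.
ISA temperature at 7000 ft = 15 − 2 × (7000/1000) = 1°C.
ISA deviation = -15 − 1 = -16°C.
Density altitude = 7000 + 120 × (-16) = 5080 ft.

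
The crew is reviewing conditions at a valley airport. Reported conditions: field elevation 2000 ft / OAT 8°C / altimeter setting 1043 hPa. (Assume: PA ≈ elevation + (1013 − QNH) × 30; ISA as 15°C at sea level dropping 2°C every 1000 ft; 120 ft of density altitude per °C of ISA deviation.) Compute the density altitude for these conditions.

Pressure altitude = 2000 + (1013 − 1043) × 30 = 2000 + (-900) = 1100 ft.
ISA temperature at 1100 ft = 15 − 2 × (1100/1000) = 12.8°C.
ISA deviation = 8 − 12.8 = -4.8°C.
Density altitude = 1100 + 120 × (-4.8) = 524 ft.

524 ft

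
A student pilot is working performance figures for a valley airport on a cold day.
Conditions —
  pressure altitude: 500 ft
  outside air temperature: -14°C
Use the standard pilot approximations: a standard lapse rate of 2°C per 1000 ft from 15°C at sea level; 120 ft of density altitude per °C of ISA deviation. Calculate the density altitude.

-2860 ft

ISA temperature at 500 ft = 15 − 2 × (500/1000) = 14°C.
ISA deviation = -14 − 14 = -28°C.
Density altitude = 500 + 120 × (-28) = 500 + (-3360) = -2860 ft.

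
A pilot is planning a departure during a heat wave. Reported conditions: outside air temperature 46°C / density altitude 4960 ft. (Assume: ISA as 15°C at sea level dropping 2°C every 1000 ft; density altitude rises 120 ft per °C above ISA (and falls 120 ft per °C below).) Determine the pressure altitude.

DA = PA + 120 × (OAT − (15 − 2·PA/1000)) = PA + 120·OAT − 1800 + 0.24·PA = 1.24·PA + 120·OAT − 1800.
So 1.24·PA = 4960 − 120 × 46 + 1800 = 1240.
PA = 1240 / 1.24 = 1000 ft.

1000 ft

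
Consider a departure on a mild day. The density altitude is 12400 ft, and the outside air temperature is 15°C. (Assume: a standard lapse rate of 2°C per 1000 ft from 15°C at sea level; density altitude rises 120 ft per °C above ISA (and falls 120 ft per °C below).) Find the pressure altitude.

10000 ft

DA = PA + 120 × (OAT − (15 − 2·PA/1000)) = PA + 120·OAT − 1800 + 0.24·PA = 1.24·PA + 120·OAT − 1800.
So 1.24·PA = 12400 − 120 × 15 + 1800 = 12400.
PA = 12400 / 1.24 = 10000 ft.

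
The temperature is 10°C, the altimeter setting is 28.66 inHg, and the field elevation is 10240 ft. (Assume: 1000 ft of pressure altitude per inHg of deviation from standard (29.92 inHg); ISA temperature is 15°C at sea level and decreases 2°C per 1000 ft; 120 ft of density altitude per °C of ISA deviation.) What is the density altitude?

Pressure altitude = 10240 + (29.92 − 28.66) × 1000 = 10240 + (+1260) = 11500 ft.
ISA temperature at 11500 ft = 15 − 2 × (11500/1000) = -8°C.
ISA deviation = 10 − (-8) = +18°C.
Density altitude = 11500 + 120 × (18) = 13660 ft.

13660 ft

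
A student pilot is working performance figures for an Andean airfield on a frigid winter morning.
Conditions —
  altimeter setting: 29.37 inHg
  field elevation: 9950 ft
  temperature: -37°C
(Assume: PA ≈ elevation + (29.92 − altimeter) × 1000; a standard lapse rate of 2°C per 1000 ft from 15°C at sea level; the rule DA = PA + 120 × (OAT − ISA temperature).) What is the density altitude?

6780 ft

Pressure altitude = 9950 + (29.92 − 29.37) × 1000 = 9950 + (+550) = 10500 ft.
ISA temperature at 10500 ft = 15 − 2 × (10500/1000) = -6°C.
ISA deviation = -37 − (-6) = -31°C.
Density altitude = 10500 + 120 × (-31) = 6780 ft.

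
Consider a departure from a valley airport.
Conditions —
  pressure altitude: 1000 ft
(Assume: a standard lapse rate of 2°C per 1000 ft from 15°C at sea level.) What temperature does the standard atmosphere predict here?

ISA temperature = 15 − 2 × (1000/1000) = 15 − 2 = 13°C.

13°C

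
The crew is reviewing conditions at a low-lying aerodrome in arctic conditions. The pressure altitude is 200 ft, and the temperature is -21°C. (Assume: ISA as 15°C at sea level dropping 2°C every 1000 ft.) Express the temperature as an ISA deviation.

ISA-35.6°C

ISA temperature at 200 ft = 15 − 2 × (200/1000) = 14.6°C.
Deviation = OAT − ISA = -21 − 14.6 = -35.6°C.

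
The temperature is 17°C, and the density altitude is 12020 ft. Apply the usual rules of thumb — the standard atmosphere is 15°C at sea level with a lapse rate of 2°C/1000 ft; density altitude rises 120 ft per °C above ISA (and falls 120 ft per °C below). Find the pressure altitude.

9500 ft

DA = PA + 120 × (OAT − (15 − 2·PA/1000)) = PA + 120·OAT − 1800 + 0.24·PA = 1.24·PA + 120·OAT − 1800.
So 1.24·PA = 12020 − 120 × 17 + 1800 = 11780.
PA = 11780 / 1.24 = 9500 ft.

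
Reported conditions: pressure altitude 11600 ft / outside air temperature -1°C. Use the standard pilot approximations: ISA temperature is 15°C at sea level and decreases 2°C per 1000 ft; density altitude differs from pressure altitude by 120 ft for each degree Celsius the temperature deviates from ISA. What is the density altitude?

ISA temperature at 11600 ft = 15 − 2 × (11600/1000) = -8.2°C.
ISA deviation = -1 − (-8.2) = +7.2°C.
Density altitude = 11600 + 120 × (7.2) = 11600 + (+864) = 12464 ft.

12464 ft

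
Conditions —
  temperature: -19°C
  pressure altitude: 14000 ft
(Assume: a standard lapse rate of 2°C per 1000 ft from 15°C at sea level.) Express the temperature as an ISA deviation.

ISA-6°C

ISA temperature at 14000 ft = 15 − 2 × (14000/1000) = -13°C.
Deviation = OAT − ISA = -19 − (-13) = -6°C.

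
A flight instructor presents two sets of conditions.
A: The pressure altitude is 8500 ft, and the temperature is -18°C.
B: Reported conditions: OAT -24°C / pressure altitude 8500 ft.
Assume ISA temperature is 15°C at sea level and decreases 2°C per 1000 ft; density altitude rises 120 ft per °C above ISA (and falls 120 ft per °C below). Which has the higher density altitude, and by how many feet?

A by 720 ft

A: ISA temp = -2°C, deviation -16°C, DA = 8500 + 120 × (-16) = 6580 ft.
B: ISA temp = -2°C, deviation -22°C, DA = 8500 + 120 × (-22) = 5860 ft.
A is higher by 6580 − 5860 = 720 ft.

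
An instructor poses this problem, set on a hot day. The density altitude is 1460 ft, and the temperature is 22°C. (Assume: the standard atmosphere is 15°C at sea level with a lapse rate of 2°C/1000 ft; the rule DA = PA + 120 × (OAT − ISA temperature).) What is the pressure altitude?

DA = PA + 120 × (OAT − (15 − 2·PA/1000)) = PA + 120·OAT − 1800 + 0.24·PA = 1.24·PA + 120·OAT − 1800.
So 1.24·PA = 1460 − 120 × 22 + 1800 = 620.
PA = 620 / 1.24 = 500 ft.

500 ft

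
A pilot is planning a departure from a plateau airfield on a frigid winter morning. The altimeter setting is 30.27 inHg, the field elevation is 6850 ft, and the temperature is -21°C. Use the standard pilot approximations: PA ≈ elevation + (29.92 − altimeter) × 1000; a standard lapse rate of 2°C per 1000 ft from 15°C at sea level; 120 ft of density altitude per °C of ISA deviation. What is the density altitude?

Pressure altitude = 6850 + (29.92 − 30.27) × 1000 = 6850 + (-350) = 6500 ft.
ISA temperature at 6500 ft = 15 − 2 × (6500/1000) = 2°C.
ISA deviation = -21 − 2 = -23°C.
Density altitude = 6500 + 120 × (-23) = 3740 ft.

3740 ft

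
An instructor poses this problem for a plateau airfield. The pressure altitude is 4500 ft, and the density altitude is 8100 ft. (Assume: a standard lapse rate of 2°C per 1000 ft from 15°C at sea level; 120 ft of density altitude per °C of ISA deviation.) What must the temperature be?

Density altitude − pressure altitude = 8100 − 4500 = +3600 ft.
At 120 ft/°C that is an ISA deviation of 3600/120 = +30°C.
ISA temperature at 4500 ft = 15 − 2 × (4500/1000) = 6°C.
OAT = ISA + deviation = 6 + (+30) = 36°C.

36°C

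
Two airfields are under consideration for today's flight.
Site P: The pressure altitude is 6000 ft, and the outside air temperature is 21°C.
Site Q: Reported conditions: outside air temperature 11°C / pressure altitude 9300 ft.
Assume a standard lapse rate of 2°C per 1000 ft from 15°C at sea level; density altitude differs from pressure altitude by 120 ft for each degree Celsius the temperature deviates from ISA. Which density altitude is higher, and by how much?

Site Q by 2892 ft

Site P: ISA temp = 3°C, deviation +18°C, DA = 6000 + 120 × 18 = 8160 ft.
Site Q: ISA temp = -3.6°C, deviation +14.6°C, DA = 9300 + 120 × 14.6 = 11052 ft.
Site Q is higher by 11052 − 8160 = 2892 ft.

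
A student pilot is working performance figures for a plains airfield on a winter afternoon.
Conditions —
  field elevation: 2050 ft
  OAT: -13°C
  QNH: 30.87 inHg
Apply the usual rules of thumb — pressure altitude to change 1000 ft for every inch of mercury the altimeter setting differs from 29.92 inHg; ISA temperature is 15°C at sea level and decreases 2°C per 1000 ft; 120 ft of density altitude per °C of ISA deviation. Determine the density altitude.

Pressure altitude = 2050 + (29.92 − 30.87) × 1000 = 2050 + (-950) = 1100 ft.
ISA temperature at 1100 ft = 15 − 2 × (1100/1000) = 12.8°C.
ISA deviation = -13 − 12.8 = -25.8°C.
Density altitude = 1100 + 120 × (-25.8) = -1996 ft.

-1996 ft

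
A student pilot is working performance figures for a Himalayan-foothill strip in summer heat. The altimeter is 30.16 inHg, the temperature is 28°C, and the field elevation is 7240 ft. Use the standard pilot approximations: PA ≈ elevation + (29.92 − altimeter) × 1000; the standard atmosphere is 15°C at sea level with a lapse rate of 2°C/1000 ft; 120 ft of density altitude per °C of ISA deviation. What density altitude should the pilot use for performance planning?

10240 ft

Pressure altitude = 7240 + (29.92 − 30.16) × 1000 = 7240 + (-240) = 7000 ft.
ISA temperature at 7000 ft = 15 − 2 × (7000/1000) = 1°C.
ISA deviation = 28 − 1 = +27°C.
Density altitude = 7000 + 120 × (27) = 10240 ft.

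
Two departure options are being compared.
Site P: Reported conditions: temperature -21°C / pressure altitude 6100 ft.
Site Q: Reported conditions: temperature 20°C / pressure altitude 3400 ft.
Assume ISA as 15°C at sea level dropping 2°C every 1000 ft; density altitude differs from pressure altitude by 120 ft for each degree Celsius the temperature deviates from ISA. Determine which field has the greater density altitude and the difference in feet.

Site P: ISA temp = 2.8°C, deviation -23.8°C, DA = 6100 + 120 × (-23.8) = 3244 ft.
Site Q: ISA temp = 8.2°C, deviation +11.8°C, DA = 3400 + 120 × 11.8 = 4816 ft.
Site Q is higher by 4816 − 3244 = 1572 ft.

Site Q by 1572 ft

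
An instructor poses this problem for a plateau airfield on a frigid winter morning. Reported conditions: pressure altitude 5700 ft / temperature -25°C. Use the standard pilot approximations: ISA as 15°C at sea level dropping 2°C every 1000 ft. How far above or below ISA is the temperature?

ISA-28.6°C

ISA temperature at 5700 ft = 15 − 2 × (5700/1000) = 3.6°C.
Deviation = OAT − ISA = -25 − 3.6 = -28.6°C.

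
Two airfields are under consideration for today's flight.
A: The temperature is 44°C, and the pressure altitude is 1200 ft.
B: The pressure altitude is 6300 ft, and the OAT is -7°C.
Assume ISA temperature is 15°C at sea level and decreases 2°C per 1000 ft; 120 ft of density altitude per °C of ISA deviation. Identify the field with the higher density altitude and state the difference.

A: ISA temp = 12.6°C, deviation +31.4°C, DA = 1200 + 120 × 31.4 = 4968 ft.
B: ISA temp = 2.4°C, deviation -9.4°C, DA = 6300 + 120 × (-9.4) = 5172 ft.
B is higher by 5172 − 4968 = 204 ft.

B by 204 ft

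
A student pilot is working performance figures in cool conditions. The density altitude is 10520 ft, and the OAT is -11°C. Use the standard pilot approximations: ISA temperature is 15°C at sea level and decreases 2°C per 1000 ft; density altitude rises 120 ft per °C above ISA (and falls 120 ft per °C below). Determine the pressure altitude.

DA = PA + 120 × (OAT − (15 − 2·PA/1000)) = PA + 120·OAT − 1800 + 0.24·PA = 1.24·PA + 120·OAT − 1800.
So 1.24·PA = 10520 − 120 × (-11) + 1800 = 13640.
PA = 13640 / 1.24 = 11000 ft.

11000 ft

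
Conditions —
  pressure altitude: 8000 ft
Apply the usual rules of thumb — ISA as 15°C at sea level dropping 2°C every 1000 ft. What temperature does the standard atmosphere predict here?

ISA temperature = 15 − 2 × (8000/1000) = 15 − 16 = -1°C.

-1°C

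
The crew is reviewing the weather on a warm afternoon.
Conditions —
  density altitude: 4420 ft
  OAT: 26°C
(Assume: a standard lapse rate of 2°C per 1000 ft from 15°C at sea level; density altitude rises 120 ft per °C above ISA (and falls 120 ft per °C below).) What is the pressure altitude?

2500 ft

DA = PA + 120 × (OAT − (15 − 2·PA/1000)) = PA + 120·OAT − 1800 + 0.24·PA = 1.24·PA + 120·OAT − 1800.
So 1.24·PA = 4420 − 120 × 26 + 1800 = 3100.
PA = 3100 / 1.24 = 2500 ft.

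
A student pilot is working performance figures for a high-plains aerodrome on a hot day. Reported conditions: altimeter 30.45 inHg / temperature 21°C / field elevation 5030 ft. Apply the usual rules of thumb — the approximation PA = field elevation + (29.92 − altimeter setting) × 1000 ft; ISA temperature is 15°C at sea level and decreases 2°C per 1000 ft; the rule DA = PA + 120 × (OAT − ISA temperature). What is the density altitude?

Pressure altitude = 5030 + (29.92 − 30.45) × 1000 = 5030 + (-530) = 4500 ft.
ISA temperature at 4500 ft = 15 − 2 × (4500/1000) = 6°C.
ISA deviation = 21 − 6 = +15°C.
Density altitude = 4500 + 120 × (15) = 6300 ft.

6300 ft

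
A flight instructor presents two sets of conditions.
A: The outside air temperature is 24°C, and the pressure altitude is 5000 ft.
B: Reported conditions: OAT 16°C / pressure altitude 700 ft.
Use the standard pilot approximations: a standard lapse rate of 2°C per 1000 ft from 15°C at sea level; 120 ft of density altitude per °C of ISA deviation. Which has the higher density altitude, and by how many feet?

A: ISA temp = 5°C, deviation +19°C, DA = 5000 + 120 × 19 = 7280 ft.
B: ISA temp = 13.6°C, deviation +2.4°C, DA = 700 + 120 × 2.4 = 988 ft.
A is higher by 7280 − 988 = 6292 ft.

A by 6292 ft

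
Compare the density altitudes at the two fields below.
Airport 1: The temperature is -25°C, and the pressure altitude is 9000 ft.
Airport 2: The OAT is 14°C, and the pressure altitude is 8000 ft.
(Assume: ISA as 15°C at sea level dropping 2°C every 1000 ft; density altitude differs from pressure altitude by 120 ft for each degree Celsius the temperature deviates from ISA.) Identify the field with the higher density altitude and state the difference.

Airport 1: ISA temp = -3°C, deviation -22°C, DA = 9000 + 120 × (-22) = 6360 ft.
Airport 2: ISA temp = -1°C, deviation +15°C, DA = 8000 + 120 × 15 = 9800 ft.
Airport 2 is higher by 9800 − 6360 = 3440 ft.

Airport 2 by 3440 ft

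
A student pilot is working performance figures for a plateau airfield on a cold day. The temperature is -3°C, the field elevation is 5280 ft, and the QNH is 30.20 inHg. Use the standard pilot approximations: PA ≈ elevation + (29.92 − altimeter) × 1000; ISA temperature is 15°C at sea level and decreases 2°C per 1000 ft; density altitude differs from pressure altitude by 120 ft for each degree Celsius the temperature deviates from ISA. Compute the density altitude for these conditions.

Pressure altitude = 5280 + (29.92 − 30.20) × 1000 = 5280 + (-280) = 5000 ft.
ISA temperature at 5000 ft = 15 − 2 × (5000/1000) = 5°C.
ISA deviation = -3 − 5 = -8°C.
Density altitude = 5000 + 120 × (-8) = 4040 ft.

4040 ft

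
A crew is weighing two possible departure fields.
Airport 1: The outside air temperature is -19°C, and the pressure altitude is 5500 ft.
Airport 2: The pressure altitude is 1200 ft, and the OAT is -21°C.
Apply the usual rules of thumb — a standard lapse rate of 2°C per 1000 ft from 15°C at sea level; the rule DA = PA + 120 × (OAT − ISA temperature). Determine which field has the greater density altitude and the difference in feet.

Airport 1: ISA temp = 4°C, deviation -23°C, DA = 5500 + 120 × (-23) = 2740 ft.
Airport 2: ISA temp = 12.6°C, deviation -33.6°C, DA = 1200 + 120 × (-33.6) = -2832 ft.
Airport 1 is higher by 2740 − (-2832) = 5572 ft.

Airport 1 by 5572 ft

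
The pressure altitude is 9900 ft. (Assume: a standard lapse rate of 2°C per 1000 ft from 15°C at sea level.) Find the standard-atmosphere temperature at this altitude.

-4.8°C

ISA temperature = 15 − 2 × (9900/1000) = 15 − 19.8 = -4.8°C.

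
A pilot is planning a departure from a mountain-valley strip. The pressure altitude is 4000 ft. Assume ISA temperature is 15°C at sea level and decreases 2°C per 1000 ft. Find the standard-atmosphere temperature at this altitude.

ISA temperature = 15 − 2 × (4000/1000) = 15 − 8 = 7°C.

7°C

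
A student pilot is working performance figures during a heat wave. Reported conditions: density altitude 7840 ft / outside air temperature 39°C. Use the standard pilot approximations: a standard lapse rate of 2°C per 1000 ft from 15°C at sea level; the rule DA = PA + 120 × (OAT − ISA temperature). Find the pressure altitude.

DA = PA + 120 × (OAT − (15 − 2·PA/1000)) = PA + 120·OAT − 1800 + 0.24·PA = 1.24·PA + 120·OAT − 1800.
So 1.24·PA = 7840 − 120 × 39 + 1800 = 4960.
PA = 4960 / 1.24 = 4000 ft.

4000 ft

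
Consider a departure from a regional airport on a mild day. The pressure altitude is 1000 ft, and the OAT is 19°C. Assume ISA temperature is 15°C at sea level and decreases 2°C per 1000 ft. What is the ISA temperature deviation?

ISA+6°C

ISA temperature at 1000 ft = 15 − 2 × (1000/1000) = 13°C.
Deviation = OAT − ISA = 19 − 13 = +6°C.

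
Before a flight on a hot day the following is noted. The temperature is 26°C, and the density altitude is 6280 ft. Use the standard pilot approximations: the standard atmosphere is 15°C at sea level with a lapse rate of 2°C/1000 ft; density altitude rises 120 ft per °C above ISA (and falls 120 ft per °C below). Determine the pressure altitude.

4000 ft

DA = PA + 120 × (OAT − (15 − 2·PA/1000)) = PA + 120·OAT − 1800 + 0.24·PA = 1.24·PA + 120·OAT − 1800.
So 1.24·PA = 6280 − 120 × 26 + 1800 = 4960.
PA = 4960 / 1.24 = 4000 ft.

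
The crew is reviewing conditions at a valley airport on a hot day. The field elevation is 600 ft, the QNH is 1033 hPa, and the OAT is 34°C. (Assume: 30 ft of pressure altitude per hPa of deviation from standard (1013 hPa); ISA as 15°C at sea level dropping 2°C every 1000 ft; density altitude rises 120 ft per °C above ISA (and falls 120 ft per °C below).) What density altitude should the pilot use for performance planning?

2280 ft

Pressure altitude = 600 + (1013 − 1033) × 30 = 600 + (-600) = 0 ft.
ISA temperature at 0 ft = 15 − 2 × (0/1000) = 15°C.
ISA deviation = 34 − 15 = +19°C.
Density altitude = 0 + 120 × (19) = 2280 ft.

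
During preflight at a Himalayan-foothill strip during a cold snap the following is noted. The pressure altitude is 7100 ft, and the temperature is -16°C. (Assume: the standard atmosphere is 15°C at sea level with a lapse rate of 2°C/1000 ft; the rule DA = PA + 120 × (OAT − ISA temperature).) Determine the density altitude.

ISA temperature at 7100 ft = 15 − 2 × (7100/1000) = 0.8°C.
ISA deviation = -16 − 0.8 = -16.8°C.
Density altitude = 7100 + 120 × (-16.8) = 7100 + (-2016) = 5084 ft.

5084 ft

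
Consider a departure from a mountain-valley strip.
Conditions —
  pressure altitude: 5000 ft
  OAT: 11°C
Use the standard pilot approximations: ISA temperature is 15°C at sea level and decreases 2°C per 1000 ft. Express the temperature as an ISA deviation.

ISA+6°C

ISA temperature at 5000 ft = 15 − 2 × (5000/1000) = 5°C.
Deviation = OAT − ISA = 11 − 5 = +6°C.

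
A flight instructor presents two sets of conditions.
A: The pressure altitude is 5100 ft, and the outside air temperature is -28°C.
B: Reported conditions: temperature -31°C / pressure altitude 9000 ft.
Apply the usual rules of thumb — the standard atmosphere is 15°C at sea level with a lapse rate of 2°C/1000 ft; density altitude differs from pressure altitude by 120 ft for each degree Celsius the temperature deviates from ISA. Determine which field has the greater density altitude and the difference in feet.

B by 4476 ft

A: ISA temp = 4.8°C, deviation -32.8°C, DA = 5100 + 120 × (-32.8) = 1164 ft.
B: ISA temp = -3°C, deviation -28°C, DA = 9000 + 120 × (-28) = 5640 ft.
B is higher by 5640 − 1164 = 4476 ft.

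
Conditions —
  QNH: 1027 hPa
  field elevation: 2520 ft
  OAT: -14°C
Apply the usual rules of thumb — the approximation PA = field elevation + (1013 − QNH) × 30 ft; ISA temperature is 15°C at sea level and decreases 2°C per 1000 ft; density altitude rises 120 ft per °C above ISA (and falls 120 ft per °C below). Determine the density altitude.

-876 ft

Pressure altitude = 2520 + (1013 − 1027) × 30 = 2520 + (-420) = 2100 ft.
ISA temperature at 2100 ft = 15 − 2 × (2100/1000) = 10.8°C.
ISA deviation = -14 − 10.8 = -24.8°C.
Density altitude = 2100 + 120 × (-24.8) = -876 ft.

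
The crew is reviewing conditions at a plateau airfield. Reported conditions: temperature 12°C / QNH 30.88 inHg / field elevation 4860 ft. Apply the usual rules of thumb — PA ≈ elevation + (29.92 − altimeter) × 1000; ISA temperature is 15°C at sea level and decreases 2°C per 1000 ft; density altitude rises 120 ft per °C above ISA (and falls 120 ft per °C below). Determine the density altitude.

Pressure altitude = 4860 + (29.92 − 30.88) × 1000 = 4860 + (-960) = 3900 ft.
ISA temperature at 3900 ft = 15 − 2 × (3900/1000) = 7.2°C.
ISA deviation = 12 − 7.2 = +4.8°C.
Density altitude = 3900 + 120 × (4.8) = 4476 ft.

4476 ft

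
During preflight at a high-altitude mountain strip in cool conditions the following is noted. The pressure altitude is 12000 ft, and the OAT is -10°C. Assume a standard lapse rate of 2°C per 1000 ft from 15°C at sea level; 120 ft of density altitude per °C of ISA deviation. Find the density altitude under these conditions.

ISA temperature at 12000 ft = 15 − 2 × (12000/1000) = -9°C.
ISA deviation = -10 − (-9) = -1°C.
Density altitude = 12000 + 120 × (-1) = 12000 + (-120) = 11880 ft.

11880 ft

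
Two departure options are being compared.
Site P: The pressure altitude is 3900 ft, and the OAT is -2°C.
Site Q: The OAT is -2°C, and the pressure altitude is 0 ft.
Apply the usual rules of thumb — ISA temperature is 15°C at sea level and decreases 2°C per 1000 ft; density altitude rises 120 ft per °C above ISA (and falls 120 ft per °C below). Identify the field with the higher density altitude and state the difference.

Site P by 4836 ft

Site P: ISA temp = 7.2°C, deviation -9.2°C, DA = 3900 + 120 × (-9.2) = 2796 ft.
Site Q: ISA temp = 15°C, deviation -17°C, DA = 0 + 120 × (-17) = -2040 ft.
Site P is higher by 2796 − (-2040) = 4836 ft.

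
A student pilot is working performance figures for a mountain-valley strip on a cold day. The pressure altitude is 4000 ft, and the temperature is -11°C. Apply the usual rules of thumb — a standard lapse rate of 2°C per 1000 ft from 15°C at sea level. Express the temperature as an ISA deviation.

ISA-18°C

ISA temperature at 4000 ft = 15 − 2 × (4000/1000) = 7°C.
Deviation = OAT − ISA = -11 − 7 = -18°C.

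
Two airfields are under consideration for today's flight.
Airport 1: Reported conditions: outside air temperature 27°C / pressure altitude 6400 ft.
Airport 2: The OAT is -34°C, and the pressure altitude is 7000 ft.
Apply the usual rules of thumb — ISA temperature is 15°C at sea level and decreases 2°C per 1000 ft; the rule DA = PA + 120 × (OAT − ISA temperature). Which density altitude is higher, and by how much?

Airport 1: ISA temp = 2.2°C, deviation +24.8°C, DA = 6400 + 120 × 24.8 = 9376 ft.
Airport 2: ISA temp = 1°C, deviation -35°C, DA = 7000 + 120 × (-35) = 2800 ft.
Airport 1 is higher by 9376 − 2800 = 6576 ft.

Airport 1 by 6576 ft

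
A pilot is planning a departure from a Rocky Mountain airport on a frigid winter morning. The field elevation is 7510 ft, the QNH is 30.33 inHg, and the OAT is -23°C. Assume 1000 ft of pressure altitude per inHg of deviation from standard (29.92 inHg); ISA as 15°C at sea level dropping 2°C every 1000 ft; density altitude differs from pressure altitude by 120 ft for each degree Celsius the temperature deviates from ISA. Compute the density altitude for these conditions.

4244 ft

Pressure altitude = 7510 + (29.92 − 30.33) × 1000 = 7510 + (-410) = 7100 ft.
ISA temperature at 7100 ft = 15 − 2 × (7100/1000) = 0.8°C.
ISA deviation = -23 − 0.8 = -23.8°C.
Density altitude = 7100 + 120 × (-23.8) = 4244 ft.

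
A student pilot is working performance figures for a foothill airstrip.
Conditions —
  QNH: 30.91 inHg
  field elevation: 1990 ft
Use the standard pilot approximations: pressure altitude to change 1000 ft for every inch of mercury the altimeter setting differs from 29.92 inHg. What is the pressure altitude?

1000 ft

Pressure correction = (29.92 − 30.91) × 1000 = -990 ft.
Pressure altitude = 1990 + (-990) = 1000 ft.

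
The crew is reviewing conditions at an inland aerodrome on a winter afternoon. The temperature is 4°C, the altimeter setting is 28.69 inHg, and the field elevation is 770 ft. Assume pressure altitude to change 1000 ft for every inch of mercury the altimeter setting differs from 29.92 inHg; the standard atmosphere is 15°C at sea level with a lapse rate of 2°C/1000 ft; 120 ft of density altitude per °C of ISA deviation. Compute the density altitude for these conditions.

1160 ft

Pressure altitude = 770 + (29.92 − 28.69) × 1000 = 770 + (+1230) = 2000 ft.
ISA temperature at 2000 ft = 15 − 2 × (2000/1000) = 11°C.
ISA deviation = 4 − 11 = -7°C.
Density altitude = 2000 + 120 × (-7) = 1160 ft.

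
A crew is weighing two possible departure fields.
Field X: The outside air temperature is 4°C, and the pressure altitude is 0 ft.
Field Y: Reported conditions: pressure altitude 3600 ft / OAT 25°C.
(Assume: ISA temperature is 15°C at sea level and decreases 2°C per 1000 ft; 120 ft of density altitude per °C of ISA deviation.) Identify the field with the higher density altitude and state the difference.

Field X: ISA temp = 15°C, deviation -11°C, DA = 0 + 120 × (-11) = -1320 ft.
Field Y: ISA temp = 7.8°C, deviation +17.2°C, DA = 3600 + 120 × 17.2 = 5664 ft.
Field Y is higher by 5664 − (-1320) = 6984 ft.

Field Y by 6984 ft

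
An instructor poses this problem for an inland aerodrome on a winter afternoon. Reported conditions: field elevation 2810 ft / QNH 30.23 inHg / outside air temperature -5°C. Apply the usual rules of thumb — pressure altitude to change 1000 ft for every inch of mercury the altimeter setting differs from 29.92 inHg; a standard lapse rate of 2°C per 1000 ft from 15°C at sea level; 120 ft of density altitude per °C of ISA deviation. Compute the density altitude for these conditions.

Pressure altitude = 2810 + (29.92 − 30.23) × 1000 = 2810 + (-310) = 2500 ft.
ISA temperature at 2500 ft = 15 − 2 × (2500/1000) = 10°C.
ISA deviation = -5 − 10 = -15°C.
Density altitude = 2500 + 120 × (-15) = 700 ft.

700 ft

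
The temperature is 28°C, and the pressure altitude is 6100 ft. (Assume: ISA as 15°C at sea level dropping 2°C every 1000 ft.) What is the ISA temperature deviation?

ISA temperature at 6100 ft = 15 − 2 × (6100/1000) = 2.8°C.
Deviation = OAT − ISA = 28 − 2.8 = +25.2°C.

ISA+25.2°C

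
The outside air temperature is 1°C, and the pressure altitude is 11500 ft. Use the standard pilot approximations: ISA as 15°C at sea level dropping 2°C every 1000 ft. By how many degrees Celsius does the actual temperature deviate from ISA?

ISA temperature at 11500 ft = 15 − 2 × (11500/1000) = -8°C.
Deviation = OAT − ISA = 1 − (-8) = +9°C.

ISA+9°C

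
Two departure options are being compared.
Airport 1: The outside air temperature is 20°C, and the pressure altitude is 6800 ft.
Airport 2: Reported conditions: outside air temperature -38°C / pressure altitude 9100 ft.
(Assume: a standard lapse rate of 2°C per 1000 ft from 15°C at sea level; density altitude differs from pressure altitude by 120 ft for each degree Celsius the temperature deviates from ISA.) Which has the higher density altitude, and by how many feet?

Airport 1 by 4108 ft

Airport 1: ISA temp = 1.4°C, deviation +18.6°C, DA = 6800 + 120 × 18.6 = 9032 ft.
Airport 2: ISA temp = -3.2°C, deviation -34.8°C, DA = 9100 + 120 × (-34.8) = 4924 ft.
Airport 1 is higher by 9032 − 4924 = 4108 ft.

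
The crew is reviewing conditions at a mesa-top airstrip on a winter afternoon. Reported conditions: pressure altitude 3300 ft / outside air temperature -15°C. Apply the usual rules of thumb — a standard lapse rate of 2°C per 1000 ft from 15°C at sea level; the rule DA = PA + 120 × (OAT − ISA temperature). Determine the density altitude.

ISA temperature at 3300 ft = 15 − 2 × (3300/1000) = 8.4°C.
ISA deviation = -15 − 8.4 = -23.4°C.
Density altitude = 3300 + 120 × (-23.4) = 3300 + (-2808) = 492 ft.

492 ft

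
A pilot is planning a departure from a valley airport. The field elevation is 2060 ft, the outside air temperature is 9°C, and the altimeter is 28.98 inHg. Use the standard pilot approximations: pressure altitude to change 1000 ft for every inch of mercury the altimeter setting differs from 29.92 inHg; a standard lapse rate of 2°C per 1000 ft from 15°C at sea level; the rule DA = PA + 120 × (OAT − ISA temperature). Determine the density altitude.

Pressure altitude = 2060 + (29.92 − 28.98) × 1000 = 2060 + (+940) = 3000 ft.
ISA temperature at 3000 ft = 15 − 2 × (3000/1000) = 9°C.
ISA deviation = 9 − 9 = 0°C.
Density altitude = 3000 + 120 × (0) = 3000 ft.

3000 ft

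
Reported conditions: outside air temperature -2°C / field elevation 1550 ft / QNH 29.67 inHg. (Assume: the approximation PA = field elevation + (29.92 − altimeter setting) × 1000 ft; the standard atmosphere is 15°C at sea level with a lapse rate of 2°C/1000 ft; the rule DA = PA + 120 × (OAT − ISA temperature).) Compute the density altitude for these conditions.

Pressure altitude = 1550 + (29.92 − 29.67) × 1000 = 1550 + (+250) = 1800 ft.
ISA temperature at 1800 ft = 15 − 2 × (1800/1000) = 11.4°C.
ISA deviation = -2 − 11.4 = -13.4°C.
Density altitude = 1800 + 120 × (-13.4) = 192 ft.

192 ft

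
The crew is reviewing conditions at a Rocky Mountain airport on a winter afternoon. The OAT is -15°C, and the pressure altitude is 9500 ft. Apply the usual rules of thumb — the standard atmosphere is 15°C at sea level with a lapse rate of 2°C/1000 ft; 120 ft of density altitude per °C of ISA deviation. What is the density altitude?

8180 ft

ISA temperature at 9500 ft = 15 − 2 × (9500/1000) = -4°C.
ISA deviation = -15 − (-4) = -11°C.
Density altitude = 9500 + 120 × (-11) = 9500 + (-1320) = 8180 ft.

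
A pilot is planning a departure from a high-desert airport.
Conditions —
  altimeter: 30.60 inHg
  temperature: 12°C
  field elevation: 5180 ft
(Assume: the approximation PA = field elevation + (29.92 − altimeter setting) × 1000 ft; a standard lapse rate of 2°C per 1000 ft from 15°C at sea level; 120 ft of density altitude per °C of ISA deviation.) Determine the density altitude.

Pressure altitude = 5180 + (29.92 − 30.60) × 1000 = 5180 + (-680) = 4500 ft.
ISA temperature at 4500 ft = 15 − 2 × (4500/1000) = 6°C.
ISA deviation = 12 − 6 = +6°C.
Density altitude = 4500 + 120 × (6) = 5220 ft.

5220 ft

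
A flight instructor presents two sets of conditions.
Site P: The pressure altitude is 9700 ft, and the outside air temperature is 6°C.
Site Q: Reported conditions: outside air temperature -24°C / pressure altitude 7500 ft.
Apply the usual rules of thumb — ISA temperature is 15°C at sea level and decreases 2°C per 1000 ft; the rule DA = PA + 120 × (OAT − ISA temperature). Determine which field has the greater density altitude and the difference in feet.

Site P: ISA temp = -4.4°C, deviation +10.4°C, DA = 9700 + 120 × 10.4 = 10948 ft.
Site Q: ISA temp = 0°C, deviation -24°C, DA = 7500 + 120 × (-24) = 4620 ft.
Site P is higher by 10948 − 4620 = 6328 ft.

Site P by 6328 ft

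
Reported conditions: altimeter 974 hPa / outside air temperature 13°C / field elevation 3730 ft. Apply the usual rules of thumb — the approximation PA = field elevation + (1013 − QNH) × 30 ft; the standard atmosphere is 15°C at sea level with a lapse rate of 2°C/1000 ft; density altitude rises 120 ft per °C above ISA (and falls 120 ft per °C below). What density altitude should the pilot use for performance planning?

Pressure altitude = 3730 + (1013 − 974) × 30 = 3730 + (+1170) = 4900 ft.
ISA temperature at 4900 ft = 15 − 2 × (4900/1000) = 5.2°C.
ISA deviation = 13 − 5.2 = +7.8°C.
Density altitude = 4900 + 120 × (7.8) = 5836 ft.

5836 ft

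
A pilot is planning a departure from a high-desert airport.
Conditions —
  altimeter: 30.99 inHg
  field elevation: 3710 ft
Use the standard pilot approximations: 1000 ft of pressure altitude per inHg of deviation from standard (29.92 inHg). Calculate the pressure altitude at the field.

2640 ft

Pressure correction = (29.92 − 30.99) × 1000 = -1070 ft.
Pressure altitude = 3710 + (-1070) = 2640 ft.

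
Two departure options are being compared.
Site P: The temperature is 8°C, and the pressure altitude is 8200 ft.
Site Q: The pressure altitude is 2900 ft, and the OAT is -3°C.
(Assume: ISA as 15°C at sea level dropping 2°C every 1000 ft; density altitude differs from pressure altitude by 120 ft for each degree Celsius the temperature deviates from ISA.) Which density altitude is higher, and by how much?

Site P by 7892 ft

Site P: ISA temp = -1.4°C, deviation +9.4°C, DA = 8200 + 120 × 9.4 = 9328 ft.
Site Q: ISA temp = 9.2°C, deviation -12.2°C, DA = 2900 + 120 × (-12.2) = 1436 ft.
Site P is higher by 9328 − 1436 = 7892 ft.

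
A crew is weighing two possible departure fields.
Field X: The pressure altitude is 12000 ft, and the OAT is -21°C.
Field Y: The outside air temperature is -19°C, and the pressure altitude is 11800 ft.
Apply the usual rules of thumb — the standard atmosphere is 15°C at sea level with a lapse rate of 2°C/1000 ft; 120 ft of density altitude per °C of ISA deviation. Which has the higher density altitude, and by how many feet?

Field X by 8 ft

Field X: ISA temp = -9°C, deviation -12°C, DA = 12000 + 120 × (-12) = 10560 ft.
Field Y: ISA temp = -8.6°C, deviation -10.4°C, DA = 11800 + 120 × (-10.4) = 10552 ft.
Field X is higher by 10560 − 10552 = 8 ft.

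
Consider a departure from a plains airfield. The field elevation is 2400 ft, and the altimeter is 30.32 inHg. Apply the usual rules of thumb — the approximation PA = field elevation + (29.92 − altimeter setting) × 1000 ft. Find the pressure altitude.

Pressure correction = (29.92 − 30.32) × 1000 = -400 ft.
Pressure altitude = 2400 + (-400) = 2000 ft.

2000 ft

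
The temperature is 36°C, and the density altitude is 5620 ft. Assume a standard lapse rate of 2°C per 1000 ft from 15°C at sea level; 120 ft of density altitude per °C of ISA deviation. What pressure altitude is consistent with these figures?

2500 ft

DA = PA + 120 × (OAT − (15 − 2·PA/1000)) = PA + 120·OAT − 1800 + 0.24·PA = 1.24·PA + 120·OAT − 1800.
So 1.24·PA = 5620 − 120 × 36 + 1800 = 3100.
PA = 3100 / 1.24 = 2500 ft.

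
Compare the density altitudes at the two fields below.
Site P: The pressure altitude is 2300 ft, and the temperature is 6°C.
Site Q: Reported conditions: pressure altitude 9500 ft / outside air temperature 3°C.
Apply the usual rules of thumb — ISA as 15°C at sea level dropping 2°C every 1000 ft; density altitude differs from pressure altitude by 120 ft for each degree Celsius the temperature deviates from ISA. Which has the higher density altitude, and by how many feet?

Site Q by 8568 ft

Site P: ISA temp = 10.4°C, deviation -4.4°C, DA = 2300 + 120 × (-4.4) = 1772 ft.
Site Q: ISA temp = -4°C, deviation +7°C, DA = 9500 + 120 × 7 = 10340 ft.
Site Q is higher by 10340 − 1772 = 8568 ft.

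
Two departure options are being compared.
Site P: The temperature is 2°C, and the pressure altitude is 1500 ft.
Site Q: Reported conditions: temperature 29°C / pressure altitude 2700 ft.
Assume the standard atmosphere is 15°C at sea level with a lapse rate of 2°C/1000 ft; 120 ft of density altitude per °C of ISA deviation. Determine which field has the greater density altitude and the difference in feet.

Site P: ISA temp = 12°C, deviation -10°C, DA = 1500 + 120 × (-10) = 300 ft.
Site Q: ISA temp = 9.6°C, deviation +19.4°C, DA = 2700 + 120 × 19.4 = 5028 ft.
Site Q is higher by 5028 − 300 = 4728 ft.

Site Q by 4728 ft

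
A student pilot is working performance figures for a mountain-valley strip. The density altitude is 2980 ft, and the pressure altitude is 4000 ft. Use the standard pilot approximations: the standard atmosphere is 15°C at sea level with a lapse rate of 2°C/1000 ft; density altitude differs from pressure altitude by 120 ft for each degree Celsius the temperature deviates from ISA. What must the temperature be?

-1.5°C

Density altitude − pressure altitude = 2980 − 4000 = -1020 ft.
At 120 ft/°C that is an ISA deviation of -1020/120 = -8.5°C.
ISA temperature at 4000 ft = 15 − 2 × (4000/1000) = 7°C.
OAT = ISA + deviation = 7 + (-8.5) = -1.5°C.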